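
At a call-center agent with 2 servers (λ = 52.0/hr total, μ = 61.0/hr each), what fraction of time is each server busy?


ρ = λ/(cμ) = 52.0/(2·61.0) = 52.0/122.00 = 0.4262

Final: 0.4262


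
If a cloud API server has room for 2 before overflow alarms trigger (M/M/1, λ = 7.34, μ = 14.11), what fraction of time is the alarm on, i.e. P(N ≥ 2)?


ρ = 7.34/14.11 = 0.5202
P(N ≥ n) = ρ^n = 0.5202^2 = 0.270606

Final: 0.270606


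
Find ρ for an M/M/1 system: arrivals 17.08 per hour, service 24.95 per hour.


ρ = λ/μ = 17.08/24.95 = 0.6846

Final: 0.6846


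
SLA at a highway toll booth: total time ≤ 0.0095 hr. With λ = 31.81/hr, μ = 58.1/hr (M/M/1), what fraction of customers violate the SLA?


W ~ Exponential(μ−λ) for M/M/1.
μ − λ = 58.1 − 31.81 = 26.2900
P(W > t) = e^{−(μ−λ)t} = e^{−0.2498} = 0.778992

Final: 0.778992


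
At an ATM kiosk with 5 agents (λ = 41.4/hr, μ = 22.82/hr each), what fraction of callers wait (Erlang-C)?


a = λ/μ = 1.8142; ρ = a/5 = 0.3628
P₀ = 0.162247 (from M/M/c formula)
C(c,a) = [a^c/(c!(1−ρ))]·P₀ = [19.65276/(120·0.6372)]·0.162247
= 0.25704·0.162247 = 0.041703

Final: 0.041703


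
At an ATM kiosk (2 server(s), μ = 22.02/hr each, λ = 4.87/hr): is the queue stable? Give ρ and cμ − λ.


Total capacity cμ = 2·22.02 = 44.04/hr
ρ = λ/(cμ) = 4.87/44.04 = 0.1106
Stable ⇔ ρ < 1: YES
Spare capacity = cμ − λ = 44.04 − 4.87 = 39.17/hr

Final: ρ = 0.1106; stable; margin = 39.17/hr


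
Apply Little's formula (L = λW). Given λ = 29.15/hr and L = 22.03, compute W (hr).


W = L/λ = 22.03/29.15 = 0.7557 hr

Final: 0.7557 hr


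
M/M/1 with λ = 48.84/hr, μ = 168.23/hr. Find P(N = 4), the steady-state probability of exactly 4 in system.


ρ = 48.84/168.23 = 0.2903
P_n = (1−ρ)·ρ^n = (1 − 0.2903)·0.2903^4 = 0.7097·0.007104 = 0.005041

Final: 0.005041


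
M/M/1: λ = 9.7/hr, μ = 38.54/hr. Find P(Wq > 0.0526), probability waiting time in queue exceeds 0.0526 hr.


ρ = 9.7/38.54 = 0.2517
P(Wq > t) = ρ·e^{−(μ−λ)t} = 0.2517·e^{−1.5170}
= 0.2517·0.219373 = 0.055213

Final: 0.055213


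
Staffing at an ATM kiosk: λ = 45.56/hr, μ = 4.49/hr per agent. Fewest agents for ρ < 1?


Stability requires cμ > λ ⇔ c > λ/μ.
λ/μ = 45.56/4.49 = 10.1470
Minimum integer c = ⌊10.1470⌋ + 1 = 11
Check: 11·4.49 = 49.39 > 45.56, while 10·4.49 = 44.90 ≤ 45.56

Final: 11 servers


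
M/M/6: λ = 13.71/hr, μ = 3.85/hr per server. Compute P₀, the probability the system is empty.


a = λ/μ = 13.71/3.85 = 3.5610; ρ = a/c = 0.5935
Σ_{k=0}^{5} a^k/k! (terms k=0..5) = 1.00000 + 3.56104 + 6.34050 + 7.52625 + 6.70032 + 4.77202 = 29.90014
Tail: a^6/(6!(1−ρ)) = 2039.20248/(720·0.4065) = 6.96746
P₀ = 1/(29.90014 + 6.96746) = 1/36.86759 = 0.027124

Final: 0.027124


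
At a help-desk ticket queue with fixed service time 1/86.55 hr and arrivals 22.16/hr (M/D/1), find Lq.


ρ = 22.16/86.55 = 0.2560
M/D/1: Lq = ρ²/(2(1−ρ)) = 0.06555/(2·0.7440) = 0.04406

Final: 0.04406


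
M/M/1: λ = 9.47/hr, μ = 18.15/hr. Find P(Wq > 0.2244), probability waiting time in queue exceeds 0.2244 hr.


ρ = 9.47/18.15 = 0.5218
P(Wq > t) = ρ·e^{−(μ−λ)t} = 0.5218·e^{−1.9478}
= 0.5218·0.142589 = 0.074397

Final: 0.074397


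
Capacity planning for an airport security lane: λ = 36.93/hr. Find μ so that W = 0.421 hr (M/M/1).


W = 1/(μ−λ) ⇒ μ − λ = 1/W = 1/0.421 = 2.3753
μ = λ + 1/W = 36.93 + 2.3753 = 39.3053 per hr

Final: 39.3053 /hr


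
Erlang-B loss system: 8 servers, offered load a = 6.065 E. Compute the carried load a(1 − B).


B(8,6.065) = 0.125492 (Erlang-B)
Carried load = a(1 − B) = 6.065·(1 − 0.125492) = 6.065·0.874508 = 5.3039 E

Final: 5.3039 Erlangs


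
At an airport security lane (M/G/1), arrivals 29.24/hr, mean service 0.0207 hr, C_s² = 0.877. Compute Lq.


ρ = λ·E[S] = 29.24·0.0207 = 0.6053
Lq = ρ²(1+C_s²)/(2(1−ρ)) = 0.3663·(1+0.877)/(2·0.3947)
= 0.3663·1.8770/0.7895 = 0.87102

Final: 0.87102


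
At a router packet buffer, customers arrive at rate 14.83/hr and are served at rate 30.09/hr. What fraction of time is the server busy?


ρ = λ/μ = 14.83/30.09 = 0.4929

Final: 0.4929


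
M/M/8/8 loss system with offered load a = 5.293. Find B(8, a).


B(c,a) = (a^c/c!) / Σ_{k=0}^{c} a^k/k!
a^8/8! = 15.278989
Σ terms (k=0..8): 1.00000 + 5.29300 + 14.00792 + 24.71465 + 32.70366 + 34.62009 + 30.54069 + 23.09313 + 15.27899 = 181.252130
B = 15.278989/181.252130 = 0.084297

Final: 0.084297


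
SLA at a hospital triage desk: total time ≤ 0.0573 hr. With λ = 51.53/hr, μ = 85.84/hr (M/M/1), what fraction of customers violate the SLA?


W ~ Exponential(μ−λ) for M/M/1.
μ − λ = 85.84 − 51.53 = 34.3100
P(W > t) = e^{−(μ−λ)t} = e^{−1.9660} = 0.140021

Final: 0.140021


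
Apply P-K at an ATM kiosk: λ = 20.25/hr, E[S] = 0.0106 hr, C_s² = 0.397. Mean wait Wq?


ρ = λ·E[S] = 20.25·0.0106 = 0.2147
E[S²] = E[S]²(1+C_s²) = 0.0106²·(1+0.397) = 0.0001570
Wq = λ·E[S²]/(2(1−ρ)) = 20.25·0.0001570/(2·0.7853) = 0.002024 hr

Final: 0.002024 hr


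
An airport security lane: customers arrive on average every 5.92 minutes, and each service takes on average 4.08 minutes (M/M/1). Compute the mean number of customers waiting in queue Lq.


λ = 60/5.92 = 10.1351 /hr
μ = 60/4.08 = 14.7059 /hr
ρ = λ/μ = 10.1351/14.7059 = 0.6892
Lq = ρ²/(1−ρ) = 0.4750/0.3108 = 1.5282

Final: 1.5282


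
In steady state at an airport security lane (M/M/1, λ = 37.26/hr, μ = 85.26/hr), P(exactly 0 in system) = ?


ρ = 37.26/85.26 = 0.4370
P_n = (1−ρ)·ρ^n = (1 − 0.4370)·0.4370^0 = 0.5630·1.000000 = 0.562984

Final: 0.562984


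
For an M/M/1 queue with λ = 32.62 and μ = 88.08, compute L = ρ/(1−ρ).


ρ = λ/μ = 32.62/88.08 = 0.3703
L = ρ/(1−ρ) = 0.3703/(1 − 0.3703) = 0.3703/0.6297 = 0.5882

Final: 0.5882


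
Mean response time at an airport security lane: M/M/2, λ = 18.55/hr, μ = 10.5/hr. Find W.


a = 1.7667; ρ = 0.8833; P₀ = 0.061947
Lq = P₀·a^c·ρ/(c!(1−ρ)²) = 6.27379
Wq = Lq/λ = 6.27379/18.55 = 0.33821 hr
W = Wq + 1/μ = 0.33821 + 0.09524 = 0.43345 hr

Final: 0.43345 hr


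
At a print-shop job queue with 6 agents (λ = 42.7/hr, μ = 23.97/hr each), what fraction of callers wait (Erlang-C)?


a = λ/μ = 1.7814; ρ = a/6 = 0.2969
P₀ = 0.168281 (from M/M/c formula)
C(c,a) = [a^c/(c!(1−ρ))]·P₀ = [31.95649/(720·0.7031)]·0.168281
= 0.06313·0.168281 = 0.010623

Final: 0.010623


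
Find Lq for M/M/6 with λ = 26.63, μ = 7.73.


a = λ/μ = 3.4450; ρ = a/6 = 0.5742
P₀ = 0.030714
Lq = P₀·a^c·ρ / (c!·(1−ρ)²) = 0.030714·1671.66802·0.5742/(720·0.18133)
= 0.22580

Final: 0.22580


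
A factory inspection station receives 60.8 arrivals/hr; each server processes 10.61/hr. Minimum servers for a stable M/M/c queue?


Stability requires cμ > λ ⇔ c > λ/μ.
λ/μ = 60.8/10.61 = 5.7304
Minimum integer c = ⌊5.7304⌋ + 1 = 6
Check: 6·10.61 = 63.66 > 60.8, while 5·10.61 = 53.05 ≤ 60.8

Final: 6 servers


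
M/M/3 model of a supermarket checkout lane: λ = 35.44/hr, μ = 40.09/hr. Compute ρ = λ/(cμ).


ρ = λ/(cμ) = 35.44/(3·40.09) = 35.44/120.27 = 0.2947

Final: 0.2947


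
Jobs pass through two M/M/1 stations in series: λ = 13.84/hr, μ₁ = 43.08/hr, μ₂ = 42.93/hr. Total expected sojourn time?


Each node sees arrival rate λ = 13.84/hr (tandem ⇒ throughput preserved).
W₁ = 1/(μ₁−λ) = 1/(43.08−13.84) = 0.03420 hr
W₂ = 1/(μ₂−λ) = 1/(42.93−13.84) = 0.03438 hr
W_total = W₁ + W₂ = 0.03420 + 0.03438 = 0.06858 hr

Final: 0.06858 hr


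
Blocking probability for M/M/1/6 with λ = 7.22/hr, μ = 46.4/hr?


ρ = λ/μ = 7.22/46.4 = 0.1556
P_K = (1−ρ)ρ^K/(1−ρ^(K+1)) = (0.8444·0.00001419)/(1 − 0.000002209)
= 0.00001199/0.999998 = 0.00001199

Final: 0.00001199


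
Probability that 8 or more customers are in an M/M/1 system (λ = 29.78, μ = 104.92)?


ρ = 29.78/104.92 = 0.2838
P(N ≥ n) = ρ^n = 0.2838^8 = 0.00004212

Final: 0.00004212


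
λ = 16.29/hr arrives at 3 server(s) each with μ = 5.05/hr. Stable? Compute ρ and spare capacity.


Total capacity cμ = 3·5.05 = 15.15/hr
ρ = λ/(cμ) = 16.29/15.15 = 1.0752
Stable ⇔ ρ < 1: NO
Spare capacity = cμ − λ = 15.15 − 16.29 = -1.14/hr

Final: ρ = 1.0752; unstable; margin = -1.14/hr


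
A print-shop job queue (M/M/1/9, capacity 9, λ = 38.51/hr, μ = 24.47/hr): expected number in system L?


ρ = 38.51/24.47 = 1.5738
L = ρ[1 − (K+1)ρ^K + Kρ^(K+1)] / [(1−ρ)(1−ρ^(K+1))]
Numerator: 1.5738·(1 − 10·59.218301 + 9·93.195618) = 389.628587
Denominator: (-0.5738)·(-92.195618) = 52.898507
L = 389.628587/52.898507 = 7.3656

Final: 7.3656


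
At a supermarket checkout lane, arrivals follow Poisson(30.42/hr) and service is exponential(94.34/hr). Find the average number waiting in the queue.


ρ = 30.42/94.34 = 0.3225
Lq = ρ²/(1−ρ) = 0.1040/0.6775 = 0.1535

Final: 0.1535


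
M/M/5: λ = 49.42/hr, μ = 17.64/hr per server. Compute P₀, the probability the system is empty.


a = λ/μ = 49.42/17.64 = 2.8016; ρ = a/c = 0.5603
Σ_{k=0}^{4} a^k/k! (terms k=0..4) = 1.00000 + 2.80159 + 3.92445 + 3.66489 + 2.56688 = 13.95780
Tail: a^5/(5!(1−ρ)) = 172.59206/(120·0.4397) = 3.27115
P₀ = 1/(13.95780 + 3.27115) = 1/17.22895 = 0.058042

Final: 0.058042


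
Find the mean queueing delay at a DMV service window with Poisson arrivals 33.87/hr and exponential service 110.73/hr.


ρ = 33.87/110.73 = 0.3059
Wq = ρ/(μ−λ) = 0.3059/(110.73 − 33.87) = 0.3059/76.86 = 0.003980 hr

Final: 0.003980 hr


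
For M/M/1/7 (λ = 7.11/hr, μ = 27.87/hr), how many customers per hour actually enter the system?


ρ = 0.2551; P_K = (1−ρ)ρ^7/(1−ρ^8) = 0.00005239
λ_eff = λ(1 − P_K) = 7.11·(1 − 0.00005239) = 7.11·0.999948 = 7.1096 /hr

Final: 7.1096 /hr


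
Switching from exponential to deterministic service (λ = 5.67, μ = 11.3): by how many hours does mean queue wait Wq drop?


ρ = 5.67/11.3 = 0.5018
Wq(M/M/1) = ρ/(μ−λ) = 0.5018/5.63 = 0.08912 hr
Wq(M/D/1) = ρ/(2(μ−λ)) = 0.04456 hr
Savings = 0.08912 − 0.04456 = 0.04456 hr

Final: 0.04456 hr


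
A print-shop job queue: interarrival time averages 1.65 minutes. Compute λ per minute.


λ = 1/(interarrival time) in consistent units.
1 minute = 1 min, so λ = 1/1.65 = 0.6061 per minute

Final: 0.6061 /min


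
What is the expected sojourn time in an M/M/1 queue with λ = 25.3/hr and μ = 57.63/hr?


W = 1/(μ−λ) = 1/(57.63 − 25.3) = 1/32.33 = 0.03093 hr

Final: 0.03093 hr


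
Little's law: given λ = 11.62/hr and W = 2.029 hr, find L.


L = λW = 11.62·2.029 = 23.5770

Final: 23.5770


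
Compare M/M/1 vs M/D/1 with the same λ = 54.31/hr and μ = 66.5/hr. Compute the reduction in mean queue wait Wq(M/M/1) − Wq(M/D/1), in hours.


ρ = 54.31/66.5 = 0.8167
Wq(M/M/1) = ρ/(μ−λ) = 0.8167/12.19 = 0.06700 hr
Wq(M/D/1) = ρ/(2(μ−λ)) = 0.03350 hr
Savings = 0.06700 − 0.03350 = 0.03350 hr

Final: 0.03350 hr


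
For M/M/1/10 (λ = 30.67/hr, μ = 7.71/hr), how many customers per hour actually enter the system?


ρ = 3.9780; P_K = (1−ρ)ρ^10/(1−ρ^11) = 0.748614
λ_eff = λ(1 − P_K) = 30.67·(1 − 0.748614) = 30.67·0.251386 = 7.7100 /hr

Final: 7.7100 /hr


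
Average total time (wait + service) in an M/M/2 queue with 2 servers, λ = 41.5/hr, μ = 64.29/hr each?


a = 0.6455; ρ = 0.3228; P₀ = 0.511994
Lq = P₀·a^c·ρ/(c!(1−ρ)²) = 0.07506
Wq = Lq/λ = 0.07506/41.5 = 0.001809 hr
W = Wq + 1/μ = 0.001809 + 0.01555 = 0.01736 hr

Final: 0.01736 hr


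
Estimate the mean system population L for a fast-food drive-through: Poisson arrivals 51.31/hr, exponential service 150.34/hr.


ρ = λ/μ = 51.31/150.34 = 0.3413
L = ρ/(1−ρ) = 0.3413/(1 − 0.3413) = 0.3413/0.6587 = 0.5181

Final: 0.5181


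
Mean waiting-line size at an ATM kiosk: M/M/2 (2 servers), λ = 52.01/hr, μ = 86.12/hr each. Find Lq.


a = λ/μ = 0.6039; ρ = a/2 = 0.3020
P₀ = 0.536143
Lq = P₀·a^c·ρ / (c!·(1−ρ)²) = 0.536143·0.36473·0.3020/(2·0.48726)
= 0.06059

Final: 0.06059


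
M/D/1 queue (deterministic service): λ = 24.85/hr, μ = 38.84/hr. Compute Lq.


ρ = 24.85/38.84 = 0.6398
M/D/1: Lq = ρ²/(2(1−ρ)) = 0.4093/(2·0.3602) = 0.56823

Final: 0.56823


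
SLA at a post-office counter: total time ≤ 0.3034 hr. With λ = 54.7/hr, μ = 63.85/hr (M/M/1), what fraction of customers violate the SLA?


W ~ Exponential(μ−λ) for M/M/1.
μ − λ = 63.85 − 54.7 = 9.1500
P(W > t) = e^{−(μ−λ)t} = e^{−2.7761} = 0.062280

Final: 0.062280


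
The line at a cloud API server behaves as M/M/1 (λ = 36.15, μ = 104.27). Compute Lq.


ρ = 36.15/104.27 = 0.3467
Lq = ρ²/(1−ρ) = 0.1202/0.6533 = 0.1840

Final: 0.1840


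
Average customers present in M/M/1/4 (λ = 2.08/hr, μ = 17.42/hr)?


ρ = 2.08/17.42 = 0.1194
L = ρ[1 − (K+1)ρ^K + Kρ^(K+1)] / [(1−ρ)(1−ρ^(K+1))]
Numerator: 0.1194·(1 − 5·0.0002033 + 4·0.00002427) = 0.119293
Denominator: (0.8806)·(0.999976) = 0.880576
L = 0.119293/0.880576 = 0.1355

Final: 0.1355


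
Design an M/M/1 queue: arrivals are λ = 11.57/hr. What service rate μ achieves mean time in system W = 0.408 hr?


W = 1/(μ−λ) ⇒ μ − λ = 1/W = 1/0.408 = 2.4510
μ = λ + 1/W = 11.57 + 2.4510 = 14.0210 per hr

Final: 14.0210 /hr


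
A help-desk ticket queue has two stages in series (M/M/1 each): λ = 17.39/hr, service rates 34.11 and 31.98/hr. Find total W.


Each node sees arrival rate λ = 17.39/hr (tandem ⇒ throughput preserved).
W₁ = 1/(μ₁−λ) = 1/(34.11−17.39) = 0.05981 hr
W₂ = 1/(μ₂−λ) = 1/(31.98−17.39) = 0.06854 hr
W_total = W₁ + W₂ = 0.05981 + 0.06854 = 0.12835 hr

Final: 0.12835 hr


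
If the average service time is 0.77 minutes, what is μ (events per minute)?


μ = 1/(service time) in consistent units.
1 minute = 1 min, so μ = 1/0.77 = 1.2987 per minute

Final: 1.2987 /min


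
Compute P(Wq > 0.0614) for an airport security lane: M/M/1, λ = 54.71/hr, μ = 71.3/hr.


ρ = 54.71/71.3 = 0.7673
P(Wq > t) = ρ·e^{−(μ−λ)t} = 0.7673·e^{−1.0186}
= 0.7673·0.361091 = 0.277073

Final: 0.277073


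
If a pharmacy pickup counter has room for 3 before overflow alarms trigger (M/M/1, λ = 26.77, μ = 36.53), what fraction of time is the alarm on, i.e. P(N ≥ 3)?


ρ = 26.77/36.53 = 0.7328
P(N ≥ n) = ρ^n = 0.7328^3 = 0.393547

Final: 0.393547


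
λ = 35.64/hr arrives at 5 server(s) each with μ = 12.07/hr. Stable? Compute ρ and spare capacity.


Total capacity cμ = 5·12.07 = 60.35/hr
ρ = λ/(cμ) = 35.64/60.35 = 0.5906
Stable ⇔ ρ < 1: YES
Spare capacity = cμ − λ = 60.35 − 35.64 = 24.71/hr

Final: ρ = 0.5906; stable; margin = 24.71/hr


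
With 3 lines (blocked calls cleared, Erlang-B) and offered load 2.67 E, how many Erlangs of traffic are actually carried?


B(3,2.67) = 0.304835 (Erlang-B)
Carried load = a(1 − B) = 2.67·(1 − 0.304835) = 2.67·0.695165 = 1.8561 E

Final: 1.8561 Erlangs


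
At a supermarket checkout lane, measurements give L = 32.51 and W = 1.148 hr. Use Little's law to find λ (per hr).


λ = L/W = 32.51/1.148 = 28.3188 /hr

Final: 28.3188 /hr


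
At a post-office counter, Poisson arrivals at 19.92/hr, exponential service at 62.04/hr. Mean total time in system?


W = 1/(μ−λ) = 1/(62.04 − 19.92) = 1/42.12 = 0.02374 hr

Final: 0.02374 hr


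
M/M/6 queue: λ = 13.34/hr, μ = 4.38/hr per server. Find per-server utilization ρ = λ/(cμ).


ρ = λ/(cμ) = 13.34/(6·4.38) = 13.34/26.28 = 0.5076

Final: 0.5076


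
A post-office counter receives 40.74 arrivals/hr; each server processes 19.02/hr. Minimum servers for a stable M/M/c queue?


Stability requires cμ > λ ⇔ c > λ/μ.
λ/μ = 40.74/19.02 = 2.1420
Minimum integer c = ⌊2.1420⌋ + 1 = 3
Check: 3·19.02 = 57.06 > 40.74, while 2·19.02 = 38.04 ≤ 40.74

Final: 3 servers


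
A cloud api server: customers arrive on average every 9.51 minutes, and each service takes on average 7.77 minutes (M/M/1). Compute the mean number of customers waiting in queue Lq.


λ = 60/9.51 = 6.3091 /hr
μ = 60/7.77 = 7.7220 /hr
ρ = λ/μ = 6.3091/7.7220 = 0.8170
Lq = ρ²/(1−ρ) = 0.6675/0.1830 = 3.6485

Final: 3.6485


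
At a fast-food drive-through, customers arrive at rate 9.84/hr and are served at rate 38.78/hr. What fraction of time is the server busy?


ρ = λ/μ = 9.84/38.78 = 0.2537

Final: 0.2537


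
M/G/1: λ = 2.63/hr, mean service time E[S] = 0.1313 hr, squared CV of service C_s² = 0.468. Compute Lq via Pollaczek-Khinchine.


ρ = λ·E[S] = 2.63·0.1313 = 0.3453
Lq = ρ²(1+C_s²)/(2(1−ρ)) = 0.1192·(1+0.468)/(2·0.6547)
= 0.1192·1.4680/1.3094 = 0.13369

Final: 0.13369


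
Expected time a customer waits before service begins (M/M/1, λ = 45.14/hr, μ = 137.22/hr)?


ρ = 45.14/137.22 = 0.3290
Wq = ρ/(μ−λ) = 0.3290/(137.22 − 45.14) = 0.3290/92.08 = 0.003573 hr

Final: 0.003573 hr


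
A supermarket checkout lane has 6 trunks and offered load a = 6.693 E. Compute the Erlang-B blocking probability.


B(c,a) = (a^c/c!) / Σ_{k=0}^{c} a^k/k!
a^6/6! = 124.851123
Σ terms (k=0..6): 1.00000 + 6.69300 + 22.39812 + 49.97022 + 83.61266 + 111.92391 + 124.85112 = 400.449038
B = 124.851123/400.449038 = 0.311778

Final: 0.311778


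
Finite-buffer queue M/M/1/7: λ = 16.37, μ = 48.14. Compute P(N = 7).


ρ = λ/μ = 16.37/48.14 = 0.3400
P_K = (1−ρ)ρ^K/(1−ρ^(K+1)) = (0.6600·0.0005258)/(1 − 0.0001788)
= 0.0003470/0.999821 = 0.0003470

Final: 0.0003470


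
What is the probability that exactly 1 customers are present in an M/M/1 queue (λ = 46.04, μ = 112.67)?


ρ = 46.04/112.67 = 0.4086
P_n = (1−ρ)·ρ^n = (1 − 0.4086)·0.4086^1 = 0.5914·0.408627 = 0.241651

Final: 0.241651


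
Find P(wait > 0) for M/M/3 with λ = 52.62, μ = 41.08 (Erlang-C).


a = λ/μ = 1.2809; ρ = a/3 = 0.4270
P₀ = 0.269356 (from M/M/c formula)
C(c,a) = [a^c/(c!(1−ρ))]·P₀ = [2.10165/(6·0.5730)]·0.269356
= 0.61127·0.269356 = 0.164650

Final: 0.164650


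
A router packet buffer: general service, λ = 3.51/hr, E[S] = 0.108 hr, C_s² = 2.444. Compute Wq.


ρ = λ·E[S] = 3.51·0.108 = 0.3791
E[S²] = E[S]²(1+C_s²) = 0.108²·(1+2.444) = 0.040171
Wq = λ·E[S²]/(2(1−ρ)) = 3.51·0.040171/(2·0.6209) = 0.11354 hr

Final: 0.11354 hr


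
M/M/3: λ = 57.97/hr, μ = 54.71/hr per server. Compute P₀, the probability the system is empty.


a = λ/μ = 57.97/54.71 = 1.0596; ρ = a/c = 0.3532
Σ_{k=0}^{2} a^k/k! (terms k=0..2) = 1.00000 + 1.05959 + 0.56136 = 2.62095
Tail: a^3/(3!(1−ρ)) = 1.18962/(6·0.6468) = 0.30654
P₀ = 1/(2.62095 + 0.30654) = 1/2.92749 = 0.341590

Final: 0.341590


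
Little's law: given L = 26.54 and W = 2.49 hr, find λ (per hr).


λ = L/W = 26.54/2.49 = 10.6586 /hr

Final: 10.6586 /hr


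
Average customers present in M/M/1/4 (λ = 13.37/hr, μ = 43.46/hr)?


ρ = 13.37/43.46 = 0.3076
L = ρ[1 − (K+1)ρ^K + Kρ^(K+1)] / [(1−ρ)(1−ρ^(K+1))]
Numerator: 0.3076·(1 − 5·0.008957 + 4·0.002756) = 0.297252
Denominator: (0.6924)·(0.997244) = 0.690453
L = 0.297252/0.690453 = 0.4305

Final: 0.4305


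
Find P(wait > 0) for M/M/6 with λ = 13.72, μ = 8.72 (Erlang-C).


a = λ/μ = 1.5734; ρ = a/6 = 0.2622
P₀ = 0.207270 (from M/M/c formula)
C(c,a) = [a^c/(c!(1−ρ))]·P₀ = [15.17140/(720·0.7378)]·0.207270
= 0.02856·0.207270 = 0.005920

Final: 0.005920


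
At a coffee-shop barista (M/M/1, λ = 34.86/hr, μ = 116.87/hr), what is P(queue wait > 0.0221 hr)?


ρ = 34.86/116.87 = 0.2983
P(Wq > t) = ρ·e^{−(μ−λ)t} = 0.2983·e^{−1.8124}
= 0.2983·0.163258 = 0.048697

Final: 0.048697


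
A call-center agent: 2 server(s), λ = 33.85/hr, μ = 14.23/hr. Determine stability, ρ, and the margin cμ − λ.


Total capacity cμ = 2·14.23 = 28.46/hr
ρ = λ/(cμ) = 33.85/28.46 = 1.1894
Stable ⇔ ρ < 1: NO
Spare capacity = cμ − λ = 28.46 − 33.85 = -5.39/hr

Final: ρ = 1.1894; unstable; margin = -5.39/hr


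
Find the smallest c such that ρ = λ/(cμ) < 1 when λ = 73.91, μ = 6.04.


Stability requires cμ > λ ⇔ c > λ/μ.
λ/μ = 73.91/6.04 = 12.2368
Minimum integer c = ⌊12.2368⌋ + 1 = 13
Check: 13·6.04 = 78.52 > 73.91, while 12·6.04 = 72.48 ≤ 73.91

Final: 13 servers


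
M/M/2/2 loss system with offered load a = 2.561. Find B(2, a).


B(c,a) = (a^c/c!) / Σ_{k=0}^{c} a^k/k!
a^2/2! = 3.279360
Σ terms (k=0..2): 1.00000 + 2.56100 + 3.27936 = 6.840360
B = 3.279360/6.840360 = 0.479413

Final: 0.479413


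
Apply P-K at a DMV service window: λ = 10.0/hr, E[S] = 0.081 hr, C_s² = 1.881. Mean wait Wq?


ρ = λ·E[S] = 10.0·0.081 = 0.8100
E[S²] = E[S]²(1+C_s²) = 0.081²·(1+1.881) = 0.018902
Wq = λ·E[S²]/(2(1−ρ)) = 10.0·0.018902/(2·0.1900) = 0.49743 hr

Final: 0.49743 hr


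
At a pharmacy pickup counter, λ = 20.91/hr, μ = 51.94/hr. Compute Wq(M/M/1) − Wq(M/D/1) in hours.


ρ = 20.91/51.94 = 0.4026
Wq(M/M/1) = ρ/(μ−λ) = 0.4026/31.03 = 0.01297 hr
Wq(M/D/1) = ρ/(2(μ−λ)) = 0.006487 hr
Savings = 0.01297 − 0.006487 = 0.006487 hr

Final: 0.006487 hr


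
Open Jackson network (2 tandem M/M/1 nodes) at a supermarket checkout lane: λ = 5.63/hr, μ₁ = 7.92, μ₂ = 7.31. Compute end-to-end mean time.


Each node sees arrival rate λ = 5.63/hr (tandem ⇒ throughput preserved).
W₁ = 1/(μ₁−λ) = 1/(7.92−5.63) = 0.43668 hr
W₂ = 1/(μ₂−λ) = 1/(7.31−5.63) = 0.59524 hr
W_total = W₁ + W₂ = 0.43668 + 0.59524 = 1.03192 hr

Final: 1.03192 hr


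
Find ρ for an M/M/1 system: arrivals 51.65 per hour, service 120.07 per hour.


ρ = λ/μ = 51.65/120.07 = 0.4302

Final: 0.4302


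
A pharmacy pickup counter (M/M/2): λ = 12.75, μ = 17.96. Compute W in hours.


a = 0.7099; ρ = 0.3550; P₀ = 0.476063
Lq = P₀·a^c·ρ/(c!(1−ρ)²) = 0.10234
Wq = Lq/λ = 0.10234/12.75 = 0.008027 hr
W = Wq + 1/μ = 0.008027 + 0.05568 = 0.06371 hr

Final: 0.06371 hr


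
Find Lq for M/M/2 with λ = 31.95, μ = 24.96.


a = λ/μ = 1.2800; ρ = a/2 = 0.6400
P₀ = 0.219494
Lq = P₀·a^c·ρ / (c!·(1−ρ)²) = 0.219494·1.63852·0.6400/(2·0.12958)
= 0.88817

Final: 0.88817


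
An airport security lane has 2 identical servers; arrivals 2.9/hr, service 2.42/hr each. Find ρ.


ρ = λ/(cμ) = 2.9/(2·2.42) = 2.9/4.84 = 0.5992

Final: 0.5992


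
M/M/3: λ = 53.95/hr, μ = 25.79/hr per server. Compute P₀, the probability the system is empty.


a = λ/μ = 53.95/25.79 = 2.0919; ρ = a/c = 0.6973
Σ_{k=0}^{2} a^k/k! (terms k=0..2) = 1.00000 + 2.09190 + 2.18801 = 5.27991
Tail: a^3/(3!(1−ρ)) = 9.15420/(6·0.3027) = 5.04028
P₀ = 1/(5.27991 + 5.04028) = 1/10.32019 = 0.096897

Final: 0.096897


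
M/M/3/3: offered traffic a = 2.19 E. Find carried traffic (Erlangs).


B(3,2.19) = 0.238543 (Erlang-B)
Carried load = a(1 − B) = 2.19·(1 − 0.238543) = 2.19·0.761457 = 1.6676 E

Final: 1.6676 Erlangs


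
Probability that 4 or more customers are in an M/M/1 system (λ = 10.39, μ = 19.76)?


ρ = 10.39/19.76 = 0.5258
P(N ≥ n) = ρ^n = 0.5258^4 = 0.076439

Final: 0.076439


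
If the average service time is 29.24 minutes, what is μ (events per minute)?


μ = 1/(service time) in consistent units.
1 minute = 1 min, so μ = 1/29.24 = 0.03420 per minute

Final: 0.03420 /min


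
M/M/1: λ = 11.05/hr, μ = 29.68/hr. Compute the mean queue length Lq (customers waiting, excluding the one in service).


ρ = 11.05/29.68 = 0.3723
Lq = ρ²/(1−ρ) = 0.1386/0.6277 = 0.2208

Final: 0.2208


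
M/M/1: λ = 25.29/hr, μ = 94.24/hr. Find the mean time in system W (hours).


W = 1/(μ−λ) = 1/(94.24 − 25.29) = 1/68.95 = 0.01450 hr

Final: 0.01450 hr


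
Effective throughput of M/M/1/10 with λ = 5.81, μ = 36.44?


ρ = 0.1594; P_K = (1−ρ)ρ^10/(1−ρ^11) = 0.000000008924
λ_eff = λ(1 − P_K) = 5.81·(1 − 0.000000008924) = 5.81·1.000000 = 5.8100 /hr

Final: 5.8100 /hr


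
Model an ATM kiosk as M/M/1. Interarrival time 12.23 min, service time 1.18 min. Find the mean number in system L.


λ = 60/12.23 = 4.9060 /hr
μ = 60/1.18 = 50.8475 /hr
ρ = λ/μ = 4.9060/50.8475 = 0.09648
L = ρ/(1−ρ) = 0.09648/0.9035 = 0.1068

Final: 0.1068


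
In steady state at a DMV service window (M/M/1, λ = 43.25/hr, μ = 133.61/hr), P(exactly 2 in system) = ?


ρ = 43.25/133.61 = 0.3237
P_n = (1−ρ)·ρ^n = (1 − 0.3237)·0.3237^2 = 0.6763·0.104784 = 0.070865

Final: 0.070865


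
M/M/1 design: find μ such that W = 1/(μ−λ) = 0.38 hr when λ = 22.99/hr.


W = 1/(μ−λ) ⇒ μ − λ = 1/W = 1/0.38 = 2.6316
μ = λ + 1/W = 22.99 + 2.6316 = 25.6216 per hr

Final: 25.6216 /hr


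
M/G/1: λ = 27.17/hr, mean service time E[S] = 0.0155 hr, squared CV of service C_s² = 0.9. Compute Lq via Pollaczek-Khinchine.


ρ = λ·E[S] = 27.17·0.0155 = 0.4211
Lq = ρ²(1+C_s²)/(2(1−ρ)) = 0.1774·(1+0.9)/(2·0.5789)
= 0.1774·1.9000/1.1577 = 0.29106

Final: 0.29106


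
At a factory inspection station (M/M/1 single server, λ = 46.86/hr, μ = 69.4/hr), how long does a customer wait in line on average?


ρ = 46.86/69.4 = 0.6752
Wq = ρ/(μ−λ) = 0.6752/(69.4 − 46.86) = 0.6752/22.54 = 0.02996 hr

Final: 0.02996 hr


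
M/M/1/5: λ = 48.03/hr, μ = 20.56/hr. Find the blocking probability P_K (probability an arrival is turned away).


ρ = λ/μ = 48.03/20.56 = 2.3361
P_K = (1−ρ)ρ^K/(1−ρ^(K+1)) = (-1.3361·69.574065)/(1 − 162.531243)
= -92.957178/-161.531243 = 0.575475

Final: 0.575475


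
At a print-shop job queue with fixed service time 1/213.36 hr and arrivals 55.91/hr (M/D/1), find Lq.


ρ = 55.91/213.36 = 0.2620
M/D/1: Lq = ρ²/(2(1−ρ)) = 0.06867/(2·0.7380) = 0.04653

Final: 0.04653


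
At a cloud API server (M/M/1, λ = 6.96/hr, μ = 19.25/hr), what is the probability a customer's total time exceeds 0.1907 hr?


W ~ Exponential(μ−λ) for M/M/1.
μ − λ = 19.25 − 6.96 = 12.2900
P(W > t) = e^{−(μ−λ)t} = e^{−2.3437} = 0.095972

Final: 0.095972


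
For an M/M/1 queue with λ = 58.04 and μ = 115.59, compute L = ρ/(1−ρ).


ρ = λ/μ = 58.04/115.59 = 0.5021
L = ρ/(1−ρ) = 0.5021/(1 − 0.5021) = 0.5021/0.4979 = 1.0085

Final: 1.0085


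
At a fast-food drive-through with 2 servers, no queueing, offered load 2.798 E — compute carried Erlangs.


B(2,2.798) = 0.507546 (Erlang-B)
Carried load = a(1 − B) = 2.798·(1 − 0.507546) = 2.798·0.492454 = 1.3779 E

Final: 1.3779 Erlangs


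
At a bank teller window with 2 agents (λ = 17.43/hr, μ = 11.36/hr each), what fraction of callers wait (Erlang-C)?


a = λ/μ = 1.5343; ρ = a/2 = 0.7672
P₀ = 0.131756 (from M/M/c formula)
C(c,a) = [a^c/(c!(1−ρ))]·P₀ = [2.35417/(2·0.2328)]·0.131756
= 5.05546·0.131756 = 0.666087

Final: 0.666087


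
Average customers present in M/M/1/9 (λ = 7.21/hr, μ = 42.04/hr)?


ρ = 7.21/42.04 = 0.1715
L = ρ[1 − (K+1)ρ^K + Kρ^(K+1)] / [(1−ρ)(1−ρ^(K+1))]
Numerator: 0.1715·(1 − 10·0.0000001284 + 9·0.00000002202) = 0.171503
Denominator: (0.8285)·(1.000000) = 0.828497
L = 0.171503/0.828497 = 0.2070

Final: 0.2070


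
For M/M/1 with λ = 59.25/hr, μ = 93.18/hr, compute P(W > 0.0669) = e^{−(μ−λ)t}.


W ~ Exponential(μ−λ) for M/M/1.
μ − λ = 93.18 − 59.25 = 33.9300
P(W > t) = e^{−(μ−λ)t} = e^{−2.2699} = 0.103321

Final: 0.103321


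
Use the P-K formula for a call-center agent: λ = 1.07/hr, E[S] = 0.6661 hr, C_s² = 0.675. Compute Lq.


ρ = λ·E[S] = 1.07·0.6661 = 0.7127
Lq = ρ²(1+C_s²)/(2(1−ρ)) = 0.5080·(1+0.675)/(2·0.2873)
= 0.5080·1.6750/0.5745 = 1.48094

Final: 1.48094


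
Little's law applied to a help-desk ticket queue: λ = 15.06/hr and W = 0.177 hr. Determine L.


L = λW = 15.06·0.177 = 2.6656

Final: 2.6656


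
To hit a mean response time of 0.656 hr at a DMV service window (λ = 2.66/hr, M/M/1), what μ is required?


W = 1/(μ−λ) ⇒ μ − λ = 1/W = 1/0.656 = 1.5244
μ = λ + 1/W = 2.66 + 1.5244 = 4.1844 per hr

Final: 4.1844 /hr


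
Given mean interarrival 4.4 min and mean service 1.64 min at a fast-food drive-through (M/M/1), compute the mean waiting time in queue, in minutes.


λ = 60/4.4 = 13.6364 /hr
μ = 60/1.64 = 36.5854 /hr
ρ = λ/μ = 13.6364/36.5854 = 0.3727
Wq = ρ/(μ−λ) = 0.3727/(36.5854−13.6364) = 0.01624 hr
In minutes: 0.01624·60 = 0.9745 min

Final: 0.9745 min


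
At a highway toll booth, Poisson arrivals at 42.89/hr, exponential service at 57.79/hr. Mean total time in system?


W = 1/(μ−λ) = 1/(57.79 − 42.89) = 1/14.90 = 0.06711 hr

Final: 0.06711 hr


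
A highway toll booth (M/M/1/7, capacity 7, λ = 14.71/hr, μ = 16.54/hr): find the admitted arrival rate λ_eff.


ρ = 0.8894; P_K = (1−ρ)ρ^7/(1−ρ^8) = 0.080006
λ_eff = λ(1 − P_K) = 14.71·(1 − 0.080006) = 14.71·0.919994 = 13.5331 /hr

Final: 13.5331 /hr


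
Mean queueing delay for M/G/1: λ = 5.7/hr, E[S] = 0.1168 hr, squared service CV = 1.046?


ρ = λ·E[S] = 5.7·0.1168 = 0.6658
E[S²] = E[S]²(1+C_s²) = 0.1168²·(1+1.046) = 0.027912
Wq = λ·E[S²]/(2(1−ρ)) = 5.7·0.027912/(2·0.3342) = 0.23800 hr

Final: 0.23800 hr


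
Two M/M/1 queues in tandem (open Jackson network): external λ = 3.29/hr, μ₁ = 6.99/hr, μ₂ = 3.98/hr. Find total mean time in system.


Each node sees arrival rate λ = 3.29/hr (tandem ⇒ throughput preserved).
W₁ = 1/(μ₁−λ) = 1/(6.99−3.29) = 0.27027 hr
W₂ = 1/(μ₂−λ) = 1/(3.98−3.29) = 1.44928 hr
W_total = W₁ + W₂ = 0.27027 + 1.44928 = 1.71955 hr

Final: 1.71955 hr


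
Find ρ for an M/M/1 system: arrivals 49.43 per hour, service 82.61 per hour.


ρ = λ/μ = 49.43/82.61 = 0.5984

Final: 0.5984


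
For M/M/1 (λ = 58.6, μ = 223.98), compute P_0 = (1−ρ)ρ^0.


ρ = 58.6/223.98 = 0.2616
P_n = (1−ρ)·ρ^n = (1 − 0.2616)·0.2616^0 = 0.7384·1.000000 = 0.738369

Final: 0.738369


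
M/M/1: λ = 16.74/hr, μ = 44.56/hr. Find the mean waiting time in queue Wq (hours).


ρ = 16.74/44.56 = 0.3757
Wq = ρ/(μ−λ) = 0.3757/(44.56 − 16.74) = 0.3757/27.82 = 0.01350 hr

Final: 0.01350 hr


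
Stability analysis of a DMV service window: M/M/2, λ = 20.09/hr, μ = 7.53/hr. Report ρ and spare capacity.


Total capacity cμ = 2·7.53 = 15.06/hr
ρ = λ/(cμ) = 20.09/15.06 = 1.3340
Stable ⇔ ρ < 1: NO
Spare capacity = cμ − λ = 15.06 − 20.09 = -5.03/hr

Final: ρ = 1.3340; unstable; margin = -5.03/hr


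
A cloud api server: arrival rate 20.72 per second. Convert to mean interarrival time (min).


Mean interarrival time = 1/λ = 1/20.72 second = 0.04826 second
In minutes: 0.04826 × 0.0166667 = 0.0008044 min

Final: 0.0008044 min


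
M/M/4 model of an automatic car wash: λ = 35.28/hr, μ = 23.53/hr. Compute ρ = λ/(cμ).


ρ = λ/(cμ) = 35.28/(4·23.53) = 35.28/94.12 = 0.3748

Final: 0.3748


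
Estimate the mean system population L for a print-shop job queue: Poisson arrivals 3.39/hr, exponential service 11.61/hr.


ρ = λ/μ = 3.39/11.61 = 0.2920
L = ρ/(1−ρ) = 0.2920/(1 − 0.2920) = 0.2920/0.7080 = 0.4124

Final: 0.4124


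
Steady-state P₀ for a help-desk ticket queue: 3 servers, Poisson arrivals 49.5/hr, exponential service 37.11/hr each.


a = λ/μ = 49.5/37.11 = 1.3339; ρ = a/c = 0.4446
Σ_{k=0}^{2} a^k/k! (terms k=0..2) = 1.00000 + 1.33387 + 0.88961 = 3.22348
Tail: a^3/(3!(1−ρ)) = 2.37325/(6·0.5554) = 0.71220
P₀ = 1/(3.22348 + 0.71220) = 1/3.93568 = 0.254085

Final: 0.254085


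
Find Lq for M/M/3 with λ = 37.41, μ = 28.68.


a = λ/μ = 1.3044; ρ = a/3 = 0.4348
P₀ = 0.262498
Lq = P₀·a^c·ρ / (c!·(1−ρ)²) = 0.262498·2.21935·0.4348/(6·0.31945)
= 0.13215

Final: 0.13215


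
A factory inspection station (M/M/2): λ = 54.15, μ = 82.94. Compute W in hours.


a = 0.6529; ρ = 0.3264; P₀ = 0.507794
Lq = P₀·a^c·ρ/(c!(1−ρ)²) = 0.07787
Wq = Lq/λ = 0.07787/54.15 = 0.001438 hr
W = Wq + 1/μ = 0.001438 + 0.01206 = 0.01349 hr

Final: 0.01349 hr


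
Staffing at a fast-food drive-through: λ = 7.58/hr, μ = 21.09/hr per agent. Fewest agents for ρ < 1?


Stability requires cμ > λ ⇔ c > λ/μ.
λ/μ = 7.58/21.09 = 0.3594
Minimum integer c = ⌊0.3594⌋ + 1 = 1
Check: 1·21.09 = 21.09 > 7.58, while 0·21.09 = 0.00 ≤ 7.58

Final: 1 servers


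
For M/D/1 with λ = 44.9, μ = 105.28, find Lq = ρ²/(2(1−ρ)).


ρ = 44.9/105.28 = 0.4265
M/D/1: Lq = ρ²/(2(1−ρ)) = 0.1819/(2·0.5735) = 0.15857

Final: 0.15857


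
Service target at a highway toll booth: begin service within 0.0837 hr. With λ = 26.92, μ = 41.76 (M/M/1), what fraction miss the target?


ρ = 26.92/41.76 = 0.6446
P(Wq > t) = ρ·e^{−(μ−λ)t} = 0.6446·e^{−1.2421}
= 0.6446·0.288775 = 0.186155

Final: 0.186155


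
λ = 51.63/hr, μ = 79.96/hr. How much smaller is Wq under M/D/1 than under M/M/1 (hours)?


ρ = 51.63/79.96 = 0.6457
Wq(M/M/1) = ρ/(μ−λ) = 0.6457/28.33 = 0.02279 hr
Wq(M/D/1) = ρ/(2(μ−λ)) = 0.01140 hr
Savings = 0.02279 − 0.01140 = 0.01140 hr

Final: 0.01140 hr


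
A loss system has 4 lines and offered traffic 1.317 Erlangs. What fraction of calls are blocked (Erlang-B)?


B(c,a) = (a^c/c!) / Σ_{k=0}^{c} a^k/k!
a^4/4! = 0.125352
Σ terms (k=0..4): 1.00000 + 1.31700 + 0.86724 + 0.38072 + 0.12535 = 3.690317
B = 0.125352/3.690317 = 0.033968

Final: 0.033968


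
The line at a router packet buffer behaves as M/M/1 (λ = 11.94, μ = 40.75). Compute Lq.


ρ = 11.94/40.75 = 0.2930
Lq = ρ²/(1−ρ) = 0.08585/0.7070 = 0.1214

Final: 0.1214


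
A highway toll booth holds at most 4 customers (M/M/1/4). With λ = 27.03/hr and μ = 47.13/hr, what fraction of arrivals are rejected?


ρ = λ/μ = 27.03/47.13 = 0.5735
P_K = (1−ρ)ρ^K/(1−ρ^(K+1)) = (0.4265·0.108192)/(1 − 0.062050)
= 0.046142/0.937950 = 0.049194

Final: 0.049194


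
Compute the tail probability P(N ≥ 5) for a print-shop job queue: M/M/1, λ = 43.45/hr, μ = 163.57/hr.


ρ = 43.45/163.57 = 0.2656
P(N ≥ n) = ρ^n = 0.2656^5 = 0.001323

Final: 0.001323


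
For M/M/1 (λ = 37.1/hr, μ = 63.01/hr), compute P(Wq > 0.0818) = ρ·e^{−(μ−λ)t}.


ρ = 37.1/63.01 = 0.5888
P(Wq > t) = ρ·e^{−(μ−λ)t} = 0.5888·e^{−2.1194}
= 0.5888·0.120099 = 0.070714

Final: 0.070714


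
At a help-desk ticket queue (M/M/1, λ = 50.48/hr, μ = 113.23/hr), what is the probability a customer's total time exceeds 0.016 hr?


W ~ Exponential(μ−λ) for M/M/1.
μ − λ = 113.23 − 50.48 = 62.7500
P(W > t) = e^{−(μ−λ)t} = e^{−1.0040} = 0.366411

Final: 0.366411


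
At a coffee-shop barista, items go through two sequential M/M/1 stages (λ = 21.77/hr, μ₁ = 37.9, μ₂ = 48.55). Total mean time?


Each node sees arrival rate λ = 21.77/hr (tandem ⇒ throughput preserved).
W₁ = 1/(μ₁−λ) = 1/(37.9−21.77) = 0.06200 hr
W₂ = 1/(μ₂−λ) = 1/(48.55−21.77) = 0.03734 hr
W_total = W₁ + W₂ = 0.06200 + 0.03734 = 0.09934 hr

Final: 0.09934 hr


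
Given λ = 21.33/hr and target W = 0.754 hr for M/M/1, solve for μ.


W = 1/(μ−λ) ⇒ μ − λ = 1/W = 1/0.754 = 1.3263
μ = λ + 1/W = 21.33 + 1.3263 = 22.6563 per hr

Final: 22.6563 /hr


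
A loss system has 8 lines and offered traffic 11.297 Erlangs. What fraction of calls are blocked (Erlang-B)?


B(c,a) = (a^c/c!) / Σ_{k=0}^{c} a^k/k!
a^8/8! = 6579.372975
Σ terms (k=0..8): 1.00000 + 11.29700 + 63.81110 + 240.29135 + 678.64284 + 1533.32564 + 2886.99662 + 4659.20012 + 6579.37297 = 16653.937659
B = 6579.372975/16653.937659 = 0.395064

Final: 0.395064


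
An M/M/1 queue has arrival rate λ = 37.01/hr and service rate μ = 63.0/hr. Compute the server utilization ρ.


ρ = λ/μ = 37.01/63.0 = 0.5875

Final: 0.5875


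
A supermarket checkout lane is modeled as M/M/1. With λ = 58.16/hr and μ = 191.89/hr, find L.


ρ = λ/μ = 58.16/191.89 = 0.3031
L = ρ/(1−ρ) = 0.3031/(1 − 0.3031) = 0.3031/0.6969 = 0.4349

Final: 0.4349


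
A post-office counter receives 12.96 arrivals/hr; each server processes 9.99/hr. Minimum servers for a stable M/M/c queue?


Stability requires cμ > λ ⇔ c > λ/μ.
λ/μ = 12.96/9.99 = 1.2973
Minimum integer c = ⌊1.2973⌋ + 1 = 2
Check: 2·9.99 = 19.98 > 12.96, while 1·9.99 = 9.99 ≤ 12.96

Final: 2 servers


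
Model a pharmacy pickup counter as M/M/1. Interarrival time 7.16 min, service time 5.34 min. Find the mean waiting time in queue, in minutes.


λ = 60/7.16 = 8.3799 /hr
μ = 60/5.34 = 11.2360 /hr
ρ = λ/μ = 8.3799/11.2360 = 0.7458
Wq = ρ/(μ−λ) = 0.7458/(11.2360−8.3799) = 0.26113 hr
In minutes: 0.26113·60 = 15.668 min

Final: 15.668 min


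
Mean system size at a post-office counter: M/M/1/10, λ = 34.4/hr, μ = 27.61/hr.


ρ = 34.4/27.61 = 1.2459
L = ρ[1 − (K+1)ρ^K + Kρ^(K+1)] / [(1−ρ)(1−ρ^(K+1))]
Numerator: 1.2459·(1 − 11·9.014058 + 10·11.230844) = 17.634578
Denominator: (-0.2459)·(-10.230844) = 2.516024
L = 17.634578/2.516024 = 7.0089

Final: 7.0089


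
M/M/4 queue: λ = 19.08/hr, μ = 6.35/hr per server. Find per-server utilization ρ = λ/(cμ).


ρ = λ/(cμ) = 19.08/(4·6.35) = 19.08/25.40 = 0.7512

Final: 0.7512


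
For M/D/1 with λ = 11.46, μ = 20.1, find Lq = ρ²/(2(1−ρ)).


ρ = 11.46/20.1 = 0.5701
M/D/1: Lq = ρ²/(2(1−ρ)) = 0.3251/(2·0.4299) = 0.37812

Final: 0.37812


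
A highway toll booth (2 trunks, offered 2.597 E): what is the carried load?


B(2,2.597) = 0.483872 (Erlang-B)
Carried load = a(1 − B) = 2.597·(1 − 0.483872) = 2.597·0.516128 = 1.3404 E

Final: 1.3404 Erlangs


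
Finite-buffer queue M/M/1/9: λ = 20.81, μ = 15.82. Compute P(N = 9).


ρ = λ/μ = 20.81/15.82 = 1.3154
P_K = (1−ρ)ρ^K/(1−ρ^(K+1)) = (-0.3154·11.792080)/(1 − 15.511579)
= -3.719499/-14.511579 = 0.256313

Final: 0.256313


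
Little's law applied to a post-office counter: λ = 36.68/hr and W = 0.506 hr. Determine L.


L = λW = 36.68·0.506 = 18.5601

Final: 18.5601


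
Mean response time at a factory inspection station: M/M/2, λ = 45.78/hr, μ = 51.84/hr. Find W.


a = 0.8831; ρ = 0.4416; P₀ = 0.387395
Lq = P₀·a^c·ρ/(c!(1−ρ)²) = 0.21387
Wq = Lq/λ = 0.21387/45.78 = 0.004672 hr
W = Wq + 1/μ = 0.004672 + 0.01929 = 0.02396 hr

Final: 0.02396 hr


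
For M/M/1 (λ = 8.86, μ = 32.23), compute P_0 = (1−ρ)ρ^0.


ρ = 8.86/32.23 = 0.2749
P_n = (1−ρ)·ρ^n = (1 − 0.2749)·0.2749^0 = 0.7251·1.000000 = 0.725101

Final: 0.725101


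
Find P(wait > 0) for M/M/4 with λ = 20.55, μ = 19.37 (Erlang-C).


a = λ/μ = 1.0609; ρ = a/4 = 0.2652
P₀ = 0.345477 (from M/M/c formula)
C(c,a) = [a^c/(c!(1−ρ))]·P₀ = [1.26686/(24·0.7348)]·0.345477
= 0.07184·0.345477 = 0.024819

Final: 0.024819


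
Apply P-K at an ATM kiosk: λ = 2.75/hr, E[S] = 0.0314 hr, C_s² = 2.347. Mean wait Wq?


ρ = λ·E[S] = 2.75·0.0314 = 0.08635
E[S²] = E[S]²(1+C_s²) = 0.0314²·(1+2.347) = 0.003300
Wq = λ·E[S²]/(2(1−ρ)) = 2.75·0.003300/(2·0.9136) = 0.004966 hr

Final: 0.004966 hr


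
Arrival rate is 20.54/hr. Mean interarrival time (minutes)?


Mean interarrival time = 1/λ = 1/20.54 hour = 0.04869 hour
In minutes: 0.04869 × 60 = 2.9211 min

Final: 2.9211 min


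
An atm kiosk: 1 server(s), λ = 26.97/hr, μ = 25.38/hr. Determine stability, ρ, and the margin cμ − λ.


Total capacity cμ = 1·25.38 = 25.38/hr
ρ = λ/(cμ) = 26.97/25.38 = 1.0626
Stable ⇔ ρ < 1: NO
Spare capacity = cμ − λ = 25.38 − 26.97 = -1.59/hr

Final: ρ = 1.0626; unstable; margin = -1.59/hr
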